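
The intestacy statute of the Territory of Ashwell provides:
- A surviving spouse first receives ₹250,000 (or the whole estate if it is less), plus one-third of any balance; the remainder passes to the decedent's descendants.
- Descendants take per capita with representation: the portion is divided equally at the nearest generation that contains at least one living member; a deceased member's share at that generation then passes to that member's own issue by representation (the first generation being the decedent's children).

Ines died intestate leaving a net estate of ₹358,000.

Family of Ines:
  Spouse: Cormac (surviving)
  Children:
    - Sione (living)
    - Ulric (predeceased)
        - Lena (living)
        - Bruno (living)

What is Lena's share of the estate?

Cormac first takes ₹250,000, leaving a balance of ₹108,000. Cormac then takes one-third of the balance (₹36,000), for a total of ₹286,000. The remaining ₹72,000 passes to the descendants.
The descendants' portion (₹72,000) is divided into 2 shares of ₹36,000: Sione takes ₹36,000; Ulric's ₹36,000 share passes to Ulric's issue.
Ulric's share (₹36,000) is divided into 2 shares of ₹18,000: Lena and Bruno each take ₹18,000.

Lena receives ₹18,000.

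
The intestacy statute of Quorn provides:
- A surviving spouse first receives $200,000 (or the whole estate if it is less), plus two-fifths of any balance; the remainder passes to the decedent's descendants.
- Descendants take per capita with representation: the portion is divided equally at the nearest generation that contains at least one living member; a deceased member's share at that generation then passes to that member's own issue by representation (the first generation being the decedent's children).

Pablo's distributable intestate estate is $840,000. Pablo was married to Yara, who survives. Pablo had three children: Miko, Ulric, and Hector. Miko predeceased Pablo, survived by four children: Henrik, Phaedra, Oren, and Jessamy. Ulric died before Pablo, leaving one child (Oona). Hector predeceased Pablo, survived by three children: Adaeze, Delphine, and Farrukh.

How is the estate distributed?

Yara first takes $200,000, leaving a balance of $640,000. Yara then takes two-fifths of the balance ($256,000), for a total of $456,000. The remaining $384,000 passes to the descendants.
No child survives, so the initial division is made at the grandchildren's generation.
The descendants' portion ($384,000) is divided into 8 shares of $48,000: Henrik, Phaedra, Oren, Jessamy, Oona, Adaeze, Delphine, and Farrukh each take $48,000.

Yara: $456,000; Henrik: $48,000; Phaedra: $48,000; Oren: $48,000; Jessamy: $48,000; Oona: $48,000; Adaeze: $48,000; Delphine: $48,000; Farrukh: $48,000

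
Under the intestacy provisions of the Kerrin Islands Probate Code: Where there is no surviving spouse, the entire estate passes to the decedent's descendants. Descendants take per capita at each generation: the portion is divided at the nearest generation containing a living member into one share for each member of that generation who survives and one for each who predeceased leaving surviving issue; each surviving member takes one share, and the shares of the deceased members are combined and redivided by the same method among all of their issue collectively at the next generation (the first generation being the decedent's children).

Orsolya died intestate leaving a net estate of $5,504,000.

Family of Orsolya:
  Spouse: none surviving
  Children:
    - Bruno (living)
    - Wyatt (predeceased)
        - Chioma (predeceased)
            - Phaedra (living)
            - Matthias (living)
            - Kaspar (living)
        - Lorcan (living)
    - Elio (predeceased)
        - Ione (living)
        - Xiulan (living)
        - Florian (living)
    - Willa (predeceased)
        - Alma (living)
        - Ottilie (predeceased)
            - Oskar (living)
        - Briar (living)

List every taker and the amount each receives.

The entire $5,504,000 passes to the descendants.
That amount ($5,504,000) is divided at the children's generation into 4 shares of $1,376,000. Bruno takes $1,376,000. The 3 shares of the deceased (Wyatt, Elio, and Willa) are combined into a pool of $4,128,000.
That pool ($4,128,000) is divided at the grandchildren's generation into 8 shares of $516,000. Lorcan, Ione, Xiulan, Florian, Alma, and Briar each take $516,000. The 2 shares of the deceased (Chioma and Ottilie) are combined into a pool of $1,032,000.
That pool ($1,032,000) is divided at the great-grandchildren's generation equally among Phaedra, Matthias, Kaspar, and Oskar: $258,000 each.

Bruno: $1,376,000; Phaedra: $258,000; Matthias: $258,000; Kaspar: $258,000; Lorcan: $516,000; Ione: $516,000; Xiulan: $516,000; Florian: $516,000; Alma: $516,000; Oskar: $258,000; Briar: $516,000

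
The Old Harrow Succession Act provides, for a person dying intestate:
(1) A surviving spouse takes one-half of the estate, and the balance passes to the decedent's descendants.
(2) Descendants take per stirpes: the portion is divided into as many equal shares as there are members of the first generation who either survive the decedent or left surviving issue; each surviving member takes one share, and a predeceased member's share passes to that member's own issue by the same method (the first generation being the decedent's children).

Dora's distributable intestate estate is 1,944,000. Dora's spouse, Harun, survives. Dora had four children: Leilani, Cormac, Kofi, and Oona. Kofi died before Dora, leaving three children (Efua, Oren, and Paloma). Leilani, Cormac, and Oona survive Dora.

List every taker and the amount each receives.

Harun: 972,000; Leilani: 243,000; Cormac: 243,000; Efua: 81,000; Oren: 81,000; Paloma: 81,000; Oona: 243,000

Harun takes one-half of 1,944,000 = 972,000. The remaining 972,000 passes to the descendants.
The descendants' portion (972,000) is divided into 4 shares of 243,000: Leilani, Cormac, and Oona each take 243,000; Kofi's 243,000 share passes to Kofi's issue.
Kofi's share (243,000) is divided into 3 shares of 81,000: Efua, Oren, and Paloma each take 81,000.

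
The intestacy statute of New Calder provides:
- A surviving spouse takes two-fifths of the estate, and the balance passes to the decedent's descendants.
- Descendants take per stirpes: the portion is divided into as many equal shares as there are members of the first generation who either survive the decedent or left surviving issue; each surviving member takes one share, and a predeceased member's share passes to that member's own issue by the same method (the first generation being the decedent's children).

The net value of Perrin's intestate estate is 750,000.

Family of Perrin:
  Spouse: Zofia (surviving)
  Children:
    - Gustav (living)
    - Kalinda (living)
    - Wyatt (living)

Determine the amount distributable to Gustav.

Zofia takes two-fifths of 750,000 = 300,000. The remaining 450,000 passes to the descendants.
The descendants' portion (450,000) is divided into 3 shares of 150,000: Gustav, Kalinda, and Wyatt each take 150,000.

Gustav receives 150,000.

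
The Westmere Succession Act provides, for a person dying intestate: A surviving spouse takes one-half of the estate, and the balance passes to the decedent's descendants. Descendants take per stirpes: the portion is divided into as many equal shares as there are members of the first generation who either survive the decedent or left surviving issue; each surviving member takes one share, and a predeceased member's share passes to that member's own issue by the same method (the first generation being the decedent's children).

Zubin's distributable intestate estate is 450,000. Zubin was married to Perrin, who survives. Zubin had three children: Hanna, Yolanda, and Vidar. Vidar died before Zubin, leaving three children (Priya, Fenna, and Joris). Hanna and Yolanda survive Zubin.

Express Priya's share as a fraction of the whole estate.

Perrin takes one-half of 450,000 = 225,000. The remaining 225,000 passes to the descendants.
The descendants' portion (225,000) is divided into 3 shares of 75,000: Hanna and Yolanda each take 75,000; Vidar's 75,000 share passes to Vidar's issue.
Vidar's share (75,000) is divided into 3 shares of 25,000: Priya, Fenna, and Joris each take 25,000.

Priya receives 1/18 of the estate.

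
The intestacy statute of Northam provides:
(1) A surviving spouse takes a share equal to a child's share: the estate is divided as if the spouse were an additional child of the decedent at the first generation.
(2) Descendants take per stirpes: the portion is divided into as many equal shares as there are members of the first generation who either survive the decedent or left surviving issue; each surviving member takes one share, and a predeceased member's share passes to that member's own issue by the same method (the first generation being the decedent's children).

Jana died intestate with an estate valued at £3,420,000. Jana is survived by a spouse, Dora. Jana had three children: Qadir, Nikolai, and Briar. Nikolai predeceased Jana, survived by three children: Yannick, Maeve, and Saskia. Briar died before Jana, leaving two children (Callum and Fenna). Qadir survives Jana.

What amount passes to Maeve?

Maeve receives £285,000.

The spouse counts as an additional share at the children's level, so there are 4 primary shares of £855,000. Dora takes one such share (£855,000).
The children's combined portion (£2,565,000) is divided into 3 shares of £855,000: Qadir takes £855,000; Nikolai's £855,000 share passes to Nikolai's issue; Briar's £855,000 share passes to Briar's issue.
Nikolai's share (£855,000) is divided into 3 shares of £285,000: Yannick, Maeve, and Saskia each take £285,000.
Briar's share (£855,000) is divided into 2 shares of £427,500: Callum and Fenna each take £427,500.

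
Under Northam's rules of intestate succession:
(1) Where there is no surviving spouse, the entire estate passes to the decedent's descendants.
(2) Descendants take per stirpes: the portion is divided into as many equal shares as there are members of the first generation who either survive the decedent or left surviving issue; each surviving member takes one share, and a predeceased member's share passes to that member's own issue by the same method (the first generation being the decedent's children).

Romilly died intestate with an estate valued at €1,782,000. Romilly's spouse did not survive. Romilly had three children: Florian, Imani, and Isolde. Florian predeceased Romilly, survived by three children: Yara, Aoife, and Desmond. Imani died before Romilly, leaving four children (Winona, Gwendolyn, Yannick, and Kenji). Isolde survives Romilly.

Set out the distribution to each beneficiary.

The entire €1,782,000 passes to the descendants.
That amount (€1,782,000) is divided into 3 shares of €594,000: Isolde takes €594,000; Florian's €594,000 share passes to Florian's issue; Imani's €594,000 share passes to Imani's issue.
Florian's share (€594,000) is divided into 3 shares of €198,000: Yara, Aoife, and Desmond each take €198,000.
Imani's share (€594,000) is divided into 4 shares of €148,500: Winona, Gwendolyn, Yannick, and Kenji each take €148,500.

Yara: €198,000; Aoife: €198,000; Desmond: €198,000; Winona: €148,500; Gwendolyn: €148,500; Yannick: €148,500; Kenji: €148,500; Isolde: €594,000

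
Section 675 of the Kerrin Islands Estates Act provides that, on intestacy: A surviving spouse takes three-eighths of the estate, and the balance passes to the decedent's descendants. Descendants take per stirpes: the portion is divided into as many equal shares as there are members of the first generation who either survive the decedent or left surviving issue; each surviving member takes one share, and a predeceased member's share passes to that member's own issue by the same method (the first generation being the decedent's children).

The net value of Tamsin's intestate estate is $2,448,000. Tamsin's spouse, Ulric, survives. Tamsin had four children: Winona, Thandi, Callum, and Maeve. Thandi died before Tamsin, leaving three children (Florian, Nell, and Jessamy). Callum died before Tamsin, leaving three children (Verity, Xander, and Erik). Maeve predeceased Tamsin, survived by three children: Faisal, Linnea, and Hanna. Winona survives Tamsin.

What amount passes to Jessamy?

Jessamy receives $127,500.

Ulric takes three-eighths of $2,448,000 = $918,000. The remaining $1,530,000 passes to the descendants.
The descendants' portion ($1,530,000) is divided into 4 shares of $382,500: Winona takes $382,500; Thandi's $382,500 share passes to Thandi's issue; Callum's $382,500 share passes to Callum's issue; Maeve's $382,500 share passes to Maeve's issue.
Thandi's share ($382,500) is divided into 3 shares of $127,500: Florian, Nell, and Jessamy each take $127,500.
Callum's share ($382,500) is divided into 3 shares of $127,500: Verity, Xander, and Erik each take $127,500.
Maeve's share ($382,500) is divided into 3 shares of $127,500: Faisal, Linnea, and Hanna each take $127,500.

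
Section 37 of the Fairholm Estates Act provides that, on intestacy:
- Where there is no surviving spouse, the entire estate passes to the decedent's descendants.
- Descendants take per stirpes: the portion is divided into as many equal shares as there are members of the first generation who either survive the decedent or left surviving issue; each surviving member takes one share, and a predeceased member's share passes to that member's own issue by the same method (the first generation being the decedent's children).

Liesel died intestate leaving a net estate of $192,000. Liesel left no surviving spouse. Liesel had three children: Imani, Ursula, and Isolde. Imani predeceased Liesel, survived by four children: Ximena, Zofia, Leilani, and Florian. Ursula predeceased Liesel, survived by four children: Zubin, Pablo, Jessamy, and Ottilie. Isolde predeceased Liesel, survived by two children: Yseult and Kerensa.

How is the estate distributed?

Ximena: $16,000; Zofia: $16,000; Leilani: $16,000; Florian: $16,000; Zubin: $16,000; Pablo: $16,000; Jessamy: $16,000; Ottilie: $16,000; Yseult: $32,000; Kerensa: $32,000

The entire $192,000 passes to the descendants.
That amount ($192,000) is divided into 3 shares of $64,000: Imani's $64,000 share passes to Imani's issue; Ursula's $64,000 share passes to Ursula's issue; Isolde's $64,000 share passes to Isolde's issue.
Imani's share ($64,000) is divided into 4 shares of $16,000: Ximena, Zofia, Leilani, and Florian each take $16,000.
Ursula's share ($64,000) is divided into 4 shares of $16,000: Zubin, Pablo, Jessamy, and Ottilie each take $16,000.
Isolde's share ($64,000) is divided into 2 shares of $32,000: Yseult and Kerensa each take $32,000.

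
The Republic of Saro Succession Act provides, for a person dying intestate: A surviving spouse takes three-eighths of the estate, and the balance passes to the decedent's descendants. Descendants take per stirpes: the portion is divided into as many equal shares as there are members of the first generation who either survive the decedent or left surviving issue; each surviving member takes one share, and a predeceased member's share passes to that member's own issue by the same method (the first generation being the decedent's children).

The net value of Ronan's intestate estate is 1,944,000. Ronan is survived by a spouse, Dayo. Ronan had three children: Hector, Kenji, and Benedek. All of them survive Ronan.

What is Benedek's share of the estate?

Benedek receives 405,000.

Dayo takes three-eighths of 1,944,000 = 729,000. The remaining 1,215,000 passes to the descendants.
The descendants' portion (1,215,000) is divided into 3 shares of 405,000: Hector, Kenji, and Benedek each take 405,000.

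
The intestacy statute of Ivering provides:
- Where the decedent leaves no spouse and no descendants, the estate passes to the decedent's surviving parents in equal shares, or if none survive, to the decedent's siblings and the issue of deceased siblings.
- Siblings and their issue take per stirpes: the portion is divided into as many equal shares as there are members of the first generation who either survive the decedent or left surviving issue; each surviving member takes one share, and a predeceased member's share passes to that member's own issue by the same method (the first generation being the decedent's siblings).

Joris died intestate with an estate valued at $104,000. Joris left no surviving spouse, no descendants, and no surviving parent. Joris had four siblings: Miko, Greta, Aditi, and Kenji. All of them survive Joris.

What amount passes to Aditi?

Aditi receives $26,000.

The entire $104,000 passes to the siblings and their issue.
That amount ($104,000) is divided into 4 shares of $26,000: Miko, Greta, Aditi, and Kenji each take $26,000.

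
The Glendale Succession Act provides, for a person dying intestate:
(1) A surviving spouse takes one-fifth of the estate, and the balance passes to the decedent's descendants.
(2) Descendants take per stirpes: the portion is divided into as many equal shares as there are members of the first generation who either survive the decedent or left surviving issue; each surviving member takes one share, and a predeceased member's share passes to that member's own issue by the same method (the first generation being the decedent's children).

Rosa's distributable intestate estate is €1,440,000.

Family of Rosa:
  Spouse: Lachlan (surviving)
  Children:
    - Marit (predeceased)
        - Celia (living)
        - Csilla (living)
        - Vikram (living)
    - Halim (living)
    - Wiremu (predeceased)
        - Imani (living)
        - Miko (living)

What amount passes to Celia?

Lachlan takes one-fifth of €1,440,000 = €288,000. The remaining €1,152,000 passes to the descendants.
The descendants' portion (€1,152,000) is divided into 3 shares of €384,000: Halim takes €384,000; Marit's €384,000 share passes to Marit's issue; Wiremu's €384,000 share passes to Wiremu's issue.
Marit's share (€384,000) is divided into 3 shares of €128,000: Celia, Csilla, and Vikram each take €128,000.
Wiremu's share (€384,000) is divided into 2 shares of €192,000: Imani and Miko each take €192,000.

Celia receives €128,000.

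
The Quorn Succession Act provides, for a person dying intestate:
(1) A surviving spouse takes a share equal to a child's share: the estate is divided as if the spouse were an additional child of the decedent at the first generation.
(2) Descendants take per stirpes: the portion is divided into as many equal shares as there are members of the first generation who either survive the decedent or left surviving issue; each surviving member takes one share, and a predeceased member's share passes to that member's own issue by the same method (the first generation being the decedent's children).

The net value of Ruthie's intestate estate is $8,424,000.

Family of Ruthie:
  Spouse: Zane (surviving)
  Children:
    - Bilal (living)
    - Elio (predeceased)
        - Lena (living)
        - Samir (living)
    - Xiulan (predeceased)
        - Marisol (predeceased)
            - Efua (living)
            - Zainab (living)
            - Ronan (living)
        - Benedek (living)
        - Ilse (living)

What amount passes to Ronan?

Ronan receives $234,000.

The spouse counts as an additional share at the children's level, so there are 4 primary shares of $2,106,000. Zane takes one such share ($2,106,000).
The children's combined portion ($6,318,000) is divided into 3 shares of $2,106,000: Bilal takes $2,106,000; Elio's $2,106,000 share passes to Elio's issue; Xiulan's $2,106,000 share passes to Xiulan's issue.
Elio's share ($2,106,000) is divided into 2 shares of $1,053,000: Lena and Samir each take $1,053,000.
Xiulan's share ($2,106,000) is divided into 3 shares of $702,000: Benedek and Ilse each take $702,000; Marisol's $702,000 share passes to Marisol's issue.
Marisol's share ($702,000) is divided into 3 shares of $234,000: Efua, Zainab, and Ronan each take $234,000.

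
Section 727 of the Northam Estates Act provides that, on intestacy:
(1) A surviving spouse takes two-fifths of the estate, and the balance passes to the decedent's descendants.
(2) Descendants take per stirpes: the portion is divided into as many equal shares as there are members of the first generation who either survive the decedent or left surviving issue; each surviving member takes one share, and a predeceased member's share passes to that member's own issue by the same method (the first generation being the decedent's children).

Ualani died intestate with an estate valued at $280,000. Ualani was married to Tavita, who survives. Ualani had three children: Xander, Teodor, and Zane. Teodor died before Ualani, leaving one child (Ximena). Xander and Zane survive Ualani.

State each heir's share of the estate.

Tavita: $112,000; Xander: $56,000; Ximena: $56,000; Zane: $56,000

Tavita takes two-fifths of $280,000 = $112,000. The remaining $168,000 passes to the descendants.
The descendants' portion ($168,000) is divided into 3 shares of $56,000: Xander and Zane each take $56,000; Teodor's $56,000 share passes to Teodor's issue.
Teodor's share ($56,000) passes entirely to Ximena.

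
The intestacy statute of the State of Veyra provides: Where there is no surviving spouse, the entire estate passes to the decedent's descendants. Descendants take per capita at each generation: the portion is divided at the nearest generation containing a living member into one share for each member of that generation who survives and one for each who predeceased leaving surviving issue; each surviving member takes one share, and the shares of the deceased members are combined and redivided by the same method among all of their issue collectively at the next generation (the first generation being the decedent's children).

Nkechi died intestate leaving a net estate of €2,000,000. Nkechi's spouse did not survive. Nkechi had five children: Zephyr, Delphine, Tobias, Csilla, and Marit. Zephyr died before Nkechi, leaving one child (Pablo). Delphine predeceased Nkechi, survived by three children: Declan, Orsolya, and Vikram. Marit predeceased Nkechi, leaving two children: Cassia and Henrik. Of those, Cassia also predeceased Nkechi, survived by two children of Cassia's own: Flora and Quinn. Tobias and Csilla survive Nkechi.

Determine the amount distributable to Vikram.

The entire €2,000,000 passes to the descendants.
That amount (€2,000,000) is divided at the children's generation into 5 shares of €400,000. Tobias and Csilla each take €400,000. The 3 shares of the deceased (Zephyr, Delphine, and Marit) are combined into a pool of €1,200,000.
That pool (€1,200,000) is divided at the grandchildren's generation into 6 shares of €200,000. Pablo, Declan, Orsolya, Vikram, and Henrik each take €200,000. The remaining share for the deceased Cassia (€200,000) is carried to the next generation.
That pool (€200,000) is divided at the great-grandchildren's generation equally among Flora and Quinn: €100,000 each.

Vikram receives €200,000.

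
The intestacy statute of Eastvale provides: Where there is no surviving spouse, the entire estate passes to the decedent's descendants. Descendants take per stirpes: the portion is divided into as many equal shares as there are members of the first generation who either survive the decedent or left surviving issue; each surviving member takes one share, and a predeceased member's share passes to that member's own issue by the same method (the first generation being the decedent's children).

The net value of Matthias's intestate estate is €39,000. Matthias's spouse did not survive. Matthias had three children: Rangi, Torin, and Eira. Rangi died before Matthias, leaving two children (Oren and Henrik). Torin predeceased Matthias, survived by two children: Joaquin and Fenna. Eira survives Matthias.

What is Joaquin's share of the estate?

Joaquin receives €6,500.

The entire €39,000 passes to the descendants.
That amount (€39,000) is divided into 3 shares of €13,000: Eira takes €13,000; Rangi's €13,000 share passes to Rangi's issue; Torin's €13,000 share passes to Torin's issue.
Rangi's share (€13,000) is divided into 2 shares of €6,500: Oren and Henrik each take €6,500.
Torin's share (€13,000) is divided into 2 shares of €6,500: Joaquin and Fenna each take €6,500.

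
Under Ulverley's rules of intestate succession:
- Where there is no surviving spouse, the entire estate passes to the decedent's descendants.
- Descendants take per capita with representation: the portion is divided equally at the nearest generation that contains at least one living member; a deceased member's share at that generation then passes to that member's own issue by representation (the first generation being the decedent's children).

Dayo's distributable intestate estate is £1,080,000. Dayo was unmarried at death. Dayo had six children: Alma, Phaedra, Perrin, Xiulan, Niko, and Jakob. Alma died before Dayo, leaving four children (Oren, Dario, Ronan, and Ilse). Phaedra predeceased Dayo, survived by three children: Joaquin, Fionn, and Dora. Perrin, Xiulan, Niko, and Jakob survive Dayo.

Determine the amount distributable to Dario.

The entire £1,080,000 passes to the descendants.
That amount (£1,080,000) is divided into 6 shares of £180,000: Perrin, Xiulan, Niko, and Jakob each take £180,000; Alma's £180,000 share passes to Alma's issue; Phaedra's £180,000 share passes to Phaedra's issue.
Alma's share (£180,000) is divided into 4 shares of £45,000: Oren, Dario, Ronan, and Ilse each take £45,000.
Phaedra's share (£180,000) is divided into 3 shares of £60,000: Joaquin, Fionn, and Dora each take £60,000.

Dario receives £45,000.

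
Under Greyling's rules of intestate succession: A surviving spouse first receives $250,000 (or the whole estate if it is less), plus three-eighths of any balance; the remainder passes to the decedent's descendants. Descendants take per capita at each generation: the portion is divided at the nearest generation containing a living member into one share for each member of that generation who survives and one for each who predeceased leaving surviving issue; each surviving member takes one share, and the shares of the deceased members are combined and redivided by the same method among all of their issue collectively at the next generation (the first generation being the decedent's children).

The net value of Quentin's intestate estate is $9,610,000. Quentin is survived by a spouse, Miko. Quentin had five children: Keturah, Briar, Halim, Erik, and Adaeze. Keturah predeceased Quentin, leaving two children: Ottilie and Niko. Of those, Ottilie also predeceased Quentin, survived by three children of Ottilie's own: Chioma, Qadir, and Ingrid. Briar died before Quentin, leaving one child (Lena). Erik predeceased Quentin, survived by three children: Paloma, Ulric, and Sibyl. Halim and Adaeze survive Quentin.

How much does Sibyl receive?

Miko first takes $250,000, leaving a balance of $9,360,000. Miko then takes three-eighths of the balance ($3,510,000), for a total of $3,760,000. The remaining $5,850,000 passes to the descendants.
The descendants' portion ($5,850,000) is divided at the children's generation into 5 shares of $1,170,000. Halim and Adaeze each take $1,170,000. The 3 shares of the deceased (Keturah, Briar, and Erik) are combined into a pool of $3,510,000.
That pool ($3,510,000) is divided at the grandchildren's generation into 6 shares of $585,000. Niko, Lena, Paloma, Ulric, and Sibyl each take $585,000. The remaining share for the deceased Ottilie ($585,000) is carried to the next generation.
That pool ($585,000) is divided at the great-grandchildren's generation equally among Chioma, Qadir, and Ingrid: $195,000 each.

Sibyl receives $585,000.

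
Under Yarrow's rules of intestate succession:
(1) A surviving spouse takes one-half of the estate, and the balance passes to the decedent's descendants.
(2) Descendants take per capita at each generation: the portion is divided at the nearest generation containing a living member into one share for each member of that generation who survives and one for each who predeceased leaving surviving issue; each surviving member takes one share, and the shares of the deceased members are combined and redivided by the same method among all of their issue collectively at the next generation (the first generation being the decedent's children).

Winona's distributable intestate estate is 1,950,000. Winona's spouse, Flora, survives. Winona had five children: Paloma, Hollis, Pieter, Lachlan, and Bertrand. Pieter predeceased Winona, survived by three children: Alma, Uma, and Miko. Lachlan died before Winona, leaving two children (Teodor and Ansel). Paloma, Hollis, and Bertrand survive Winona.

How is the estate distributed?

Flora takes one-half of 1,950,000 = 975,000. The remaining 975,000 passes to the descendants.
The descendants' portion (975,000) is divided at the children's generation into 5 shares of 195,000. Paloma, Hollis, and Bertrand each take 195,000. The 2 shares of the deceased (Pieter and Lachlan) are combined into a pool of 390,000.
That pool (390,000) is divided at the grandchildren's generation equally among Alma, Uma, Miko, Teodor, and Ansel: 78,000 each.

Flora: 975,000; Paloma: 195,000; Hollis: 195,000; Alma: 78,000; Uma: 78,000; Miko: 78,000; Teodor: 78,000; Ansel: 78,000; Bertrand: 195,000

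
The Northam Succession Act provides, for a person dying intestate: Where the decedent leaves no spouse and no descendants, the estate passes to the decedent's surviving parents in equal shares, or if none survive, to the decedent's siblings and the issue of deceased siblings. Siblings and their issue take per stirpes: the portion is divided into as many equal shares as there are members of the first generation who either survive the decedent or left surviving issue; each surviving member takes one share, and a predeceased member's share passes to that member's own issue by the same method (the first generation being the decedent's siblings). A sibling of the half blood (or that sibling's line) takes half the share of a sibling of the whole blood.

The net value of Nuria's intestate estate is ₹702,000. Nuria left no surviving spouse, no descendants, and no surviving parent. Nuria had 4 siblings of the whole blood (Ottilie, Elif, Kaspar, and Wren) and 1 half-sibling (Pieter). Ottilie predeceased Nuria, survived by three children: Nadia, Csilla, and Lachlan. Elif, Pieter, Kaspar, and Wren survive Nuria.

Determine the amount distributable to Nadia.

The entire ₹702,000 passes to the siblings and their issue.
Counting each half-blood sibling's line as half a unit, there are 9/2 units in ₹702,000, so one unit is ₹156,000. Whole-blood lines (Ottilie, Elif, Kaspar, and Wren) take ₹156,000 each; half-blood lines (Pieter) take ₹78,000 each.
Ottilie's share (₹156,000) is divided into 3 shares of ₹52,000: Nadia, Csilla, and Lachlan each take ₹52,000.

Nadia receives ₹52,000.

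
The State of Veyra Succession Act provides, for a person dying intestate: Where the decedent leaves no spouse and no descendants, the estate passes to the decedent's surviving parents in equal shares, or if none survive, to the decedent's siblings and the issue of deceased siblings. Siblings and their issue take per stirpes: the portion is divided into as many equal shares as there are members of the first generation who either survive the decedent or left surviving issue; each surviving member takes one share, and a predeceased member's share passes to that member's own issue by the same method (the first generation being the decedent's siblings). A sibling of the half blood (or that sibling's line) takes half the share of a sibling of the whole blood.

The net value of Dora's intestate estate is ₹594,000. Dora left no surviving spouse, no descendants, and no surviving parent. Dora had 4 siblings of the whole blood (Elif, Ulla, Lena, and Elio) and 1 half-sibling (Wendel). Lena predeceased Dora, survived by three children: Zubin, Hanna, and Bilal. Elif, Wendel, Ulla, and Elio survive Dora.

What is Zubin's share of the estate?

The entire ₹594,000 passes to the siblings and their issue.
Counting each half-blood sibling's line as half a unit, there are 9/2 units in ₹594,000, so one unit is ₹132,000. Whole-blood lines (Elif, Ulla, Lena, and Elio) take ₹132,000 each; half-blood lines (Wendel) take ₹66,000 each.
Lena's share (₹132,000) is divided into 3 shares of ₹44,000: Zubin, Hanna, and Bilal each take ₹44,000.

Zubin receives ₹44,000.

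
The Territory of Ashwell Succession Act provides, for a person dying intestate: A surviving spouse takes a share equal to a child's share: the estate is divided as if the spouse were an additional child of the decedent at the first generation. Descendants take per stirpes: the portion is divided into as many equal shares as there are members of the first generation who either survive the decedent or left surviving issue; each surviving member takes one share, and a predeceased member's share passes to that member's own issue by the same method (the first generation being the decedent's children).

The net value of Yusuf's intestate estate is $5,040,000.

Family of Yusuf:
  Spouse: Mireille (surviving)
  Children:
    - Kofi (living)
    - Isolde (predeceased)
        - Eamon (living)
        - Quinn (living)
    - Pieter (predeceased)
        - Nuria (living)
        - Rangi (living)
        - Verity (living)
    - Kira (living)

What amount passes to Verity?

The spouse counts as an additional share at the children's level, so there are 5 primary shares of $1,008,000. Mireille takes one such share ($1,008,000).
The children's combined portion ($4,032,000) is divided into 4 shares of $1,008,000: Kofi and Kira each take $1,008,000; Isolde's $1,008,000 share passes to Isolde's issue; Pieter's $1,008,000 share passes to Pieter's issue.
Isolde's share ($1,008,000) is divided into 2 shares of $504,000: Eamon and Quinn each take $504,000.
Pieter's share ($1,008,000) is divided into 3 shares of $336,000: Nuria, Rangi, and Verity each take $336,000.

Verity receives $336,000.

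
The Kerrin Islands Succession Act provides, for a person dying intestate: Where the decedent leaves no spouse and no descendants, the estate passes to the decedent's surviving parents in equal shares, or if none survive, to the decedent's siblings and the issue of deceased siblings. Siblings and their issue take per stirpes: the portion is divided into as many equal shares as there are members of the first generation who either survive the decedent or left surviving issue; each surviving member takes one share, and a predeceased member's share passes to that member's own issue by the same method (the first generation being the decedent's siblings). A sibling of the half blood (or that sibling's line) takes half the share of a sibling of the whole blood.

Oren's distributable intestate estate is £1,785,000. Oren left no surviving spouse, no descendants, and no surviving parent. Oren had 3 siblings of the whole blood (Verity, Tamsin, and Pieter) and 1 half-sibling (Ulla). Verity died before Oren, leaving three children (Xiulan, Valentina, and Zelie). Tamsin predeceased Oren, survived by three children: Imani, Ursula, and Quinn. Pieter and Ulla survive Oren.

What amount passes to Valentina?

The entire £1,785,000 passes to the siblings and their issue.
Counting each half-blood sibling's line as half a unit, there are 7/2 units in £1,785,000, so one unit is £510,000. Whole-blood lines (Verity, Tamsin, and Pieter) take £510,000 each; half-blood lines (Ulla) take £255,000 each.
Verity's share (£510,000) is divided into 3 shares of £170,000: Xiulan, Valentina, and Zelie each take £170,000.
Tamsin's share (£510,000) is divided into 3 shares of £170,000: Imani, Ursula, and Quinn each take £170,000.

Valentina receives £170,000.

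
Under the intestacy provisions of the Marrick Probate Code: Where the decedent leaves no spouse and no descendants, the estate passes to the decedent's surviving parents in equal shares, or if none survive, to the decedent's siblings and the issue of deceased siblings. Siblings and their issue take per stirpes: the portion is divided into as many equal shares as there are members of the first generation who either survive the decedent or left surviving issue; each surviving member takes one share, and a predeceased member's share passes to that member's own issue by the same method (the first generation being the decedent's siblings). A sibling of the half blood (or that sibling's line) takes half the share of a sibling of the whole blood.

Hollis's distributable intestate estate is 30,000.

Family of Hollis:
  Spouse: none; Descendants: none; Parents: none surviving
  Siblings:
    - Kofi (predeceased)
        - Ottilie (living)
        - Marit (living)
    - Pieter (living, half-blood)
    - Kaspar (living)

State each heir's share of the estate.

Ottilie: 6,000; Marit: 6,000; Pieter: 6,000; Kaspar: 12,000

The entire 30,000 passes to the siblings and their issue.
Counting each half-blood sibling's line as half a unit, there are 5/2 units in 30,000, so one unit is 12,000. Whole-blood lines (Kofi and Kaspar) take 12,000 each; half-blood lines (Pieter) take 6,000 each.
Kofi's share (12,000) is divided into 2 shares of 6,000: Ottilie and Marit each take 6,000.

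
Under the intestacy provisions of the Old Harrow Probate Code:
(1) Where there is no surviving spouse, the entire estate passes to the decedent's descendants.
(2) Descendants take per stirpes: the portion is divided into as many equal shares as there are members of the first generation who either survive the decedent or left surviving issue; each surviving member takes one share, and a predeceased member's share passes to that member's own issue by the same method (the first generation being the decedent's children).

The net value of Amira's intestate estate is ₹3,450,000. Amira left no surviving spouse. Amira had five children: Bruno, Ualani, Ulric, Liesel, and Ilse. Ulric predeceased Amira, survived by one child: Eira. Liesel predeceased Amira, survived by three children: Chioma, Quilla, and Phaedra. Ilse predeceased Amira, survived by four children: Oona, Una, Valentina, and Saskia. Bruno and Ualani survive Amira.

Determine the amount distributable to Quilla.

Quilla receives ₹230,000.

The entire ₹3,450,000 passes to the descendants.
That amount (₹3,450,000) is divided into 5 shares of ₹690,000: Bruno and Ualani each take ₹690,000; Ulric's ₹690,000 share passes to Ulric's issue; Liesel's ₹690,000 share passes to Liesel's issue; Ilse's ₹690,000 share passes to Ilse's issue.
Ulric's share (₹690,000) passes entirely to Eira.
Liesel's share (₹690,000) is divided into 3 shares of ₹230,000: Chioma, Quilla, and Phaedra each take ₹230,000.
Ilse's share (₹690,000) is divided into 4 shares of ₹172,500: Oona, Una, Valentina, and Saskia each take ₹172,500.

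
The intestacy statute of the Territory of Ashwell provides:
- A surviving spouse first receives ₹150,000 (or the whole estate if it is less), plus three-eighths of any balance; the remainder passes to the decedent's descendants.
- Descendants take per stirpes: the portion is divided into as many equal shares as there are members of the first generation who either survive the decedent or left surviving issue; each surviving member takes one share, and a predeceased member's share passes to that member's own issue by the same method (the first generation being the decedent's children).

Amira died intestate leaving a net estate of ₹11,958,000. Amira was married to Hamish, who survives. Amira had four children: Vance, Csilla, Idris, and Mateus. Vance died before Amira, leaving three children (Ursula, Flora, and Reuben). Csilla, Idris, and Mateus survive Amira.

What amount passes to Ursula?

Ursula receives ₹615,000.

Hamish first takes ₹150,000, leaving a balance of ₹11,808,000. Hamish then takes three-eighths of the balance (₹4,428,000), for a total of ₹4,578,000. The remaining ₹7,380,000 passes to the descendants.
The descendants' portion (₹7,380,000) is divided into 4 shares of ₹1,845,000: Csilla, Idris, and Mateus each take ₹1,845,000; Vance's ₹1,845,000 share passes to Vance's issue.
Vance's share (₹1,845,000) is divided into 3 shares of ₹615,000: Ursula, Flora, and Reuben each take ₹615,000.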